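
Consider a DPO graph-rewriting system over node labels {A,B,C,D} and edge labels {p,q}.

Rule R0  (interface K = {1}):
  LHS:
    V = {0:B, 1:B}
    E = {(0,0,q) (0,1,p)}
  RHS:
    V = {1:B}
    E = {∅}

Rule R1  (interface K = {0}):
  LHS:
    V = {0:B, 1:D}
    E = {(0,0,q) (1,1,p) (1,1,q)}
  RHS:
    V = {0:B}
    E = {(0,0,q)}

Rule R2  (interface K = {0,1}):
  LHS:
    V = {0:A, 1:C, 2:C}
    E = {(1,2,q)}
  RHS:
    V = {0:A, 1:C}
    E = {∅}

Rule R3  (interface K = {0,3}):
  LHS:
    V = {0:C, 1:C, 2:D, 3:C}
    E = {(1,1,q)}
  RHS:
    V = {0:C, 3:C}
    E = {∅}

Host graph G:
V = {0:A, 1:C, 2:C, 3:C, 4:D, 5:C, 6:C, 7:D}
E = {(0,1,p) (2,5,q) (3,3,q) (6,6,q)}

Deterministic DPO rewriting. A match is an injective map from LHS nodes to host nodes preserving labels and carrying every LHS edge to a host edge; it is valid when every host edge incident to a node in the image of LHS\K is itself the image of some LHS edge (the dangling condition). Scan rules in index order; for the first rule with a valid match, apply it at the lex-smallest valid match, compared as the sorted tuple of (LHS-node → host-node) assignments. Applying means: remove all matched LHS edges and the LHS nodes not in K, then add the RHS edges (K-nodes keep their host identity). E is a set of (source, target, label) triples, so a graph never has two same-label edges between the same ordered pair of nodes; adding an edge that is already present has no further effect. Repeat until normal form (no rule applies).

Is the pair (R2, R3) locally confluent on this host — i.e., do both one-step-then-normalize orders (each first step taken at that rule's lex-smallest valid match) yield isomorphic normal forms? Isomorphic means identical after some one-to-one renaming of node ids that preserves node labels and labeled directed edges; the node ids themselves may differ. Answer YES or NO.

Answer: YES

Rewrite trace:
branch R2-first: apply at {0↦0, 1↦2, 2↦5} → |E|=3, then 2 more step(s) → NF |V|=3 |E|=1 V={0:A, 1:C, 2:C} E=0-p->1
branch R3-first: apply at {0↦1, 1↦3, 2↦4, 3↦2} → |E|=3, then 2 more step(s) → NF |V|=3 |E|=1 V={0:A, 1:C, 2:C} E=0-p->1
graphs isomorphic (equal up to label-preserving node renaming)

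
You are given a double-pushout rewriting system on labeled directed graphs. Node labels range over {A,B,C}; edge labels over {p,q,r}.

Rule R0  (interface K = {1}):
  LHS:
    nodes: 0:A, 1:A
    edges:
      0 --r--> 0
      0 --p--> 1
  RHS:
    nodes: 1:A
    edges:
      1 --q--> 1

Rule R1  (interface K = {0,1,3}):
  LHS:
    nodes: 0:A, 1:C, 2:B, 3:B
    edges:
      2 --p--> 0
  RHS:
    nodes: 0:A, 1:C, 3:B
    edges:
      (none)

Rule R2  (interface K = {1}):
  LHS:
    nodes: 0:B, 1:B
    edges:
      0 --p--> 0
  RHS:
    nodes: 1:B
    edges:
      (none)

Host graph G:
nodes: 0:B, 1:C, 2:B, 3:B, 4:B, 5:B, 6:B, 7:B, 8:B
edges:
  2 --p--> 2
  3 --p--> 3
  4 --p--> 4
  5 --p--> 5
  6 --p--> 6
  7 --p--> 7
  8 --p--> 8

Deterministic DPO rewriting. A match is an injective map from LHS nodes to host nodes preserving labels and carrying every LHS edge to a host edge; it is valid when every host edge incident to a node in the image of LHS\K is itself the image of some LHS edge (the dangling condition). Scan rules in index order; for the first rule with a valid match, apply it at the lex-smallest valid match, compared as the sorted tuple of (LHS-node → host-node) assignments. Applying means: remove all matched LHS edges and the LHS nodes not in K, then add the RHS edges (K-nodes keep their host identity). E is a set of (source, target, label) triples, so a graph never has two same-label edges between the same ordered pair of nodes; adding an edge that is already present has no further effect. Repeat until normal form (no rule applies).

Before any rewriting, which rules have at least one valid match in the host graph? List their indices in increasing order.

Answer: [R2]

Steps:
R0: no valid match — LHS pattern not found
R1: no valid match — LHS pattern not found
R2: 49 valid matches — {0↦2, 1↦0}, {0↦2, 1↦3}, {0↦2, 1↦4} (+46 more)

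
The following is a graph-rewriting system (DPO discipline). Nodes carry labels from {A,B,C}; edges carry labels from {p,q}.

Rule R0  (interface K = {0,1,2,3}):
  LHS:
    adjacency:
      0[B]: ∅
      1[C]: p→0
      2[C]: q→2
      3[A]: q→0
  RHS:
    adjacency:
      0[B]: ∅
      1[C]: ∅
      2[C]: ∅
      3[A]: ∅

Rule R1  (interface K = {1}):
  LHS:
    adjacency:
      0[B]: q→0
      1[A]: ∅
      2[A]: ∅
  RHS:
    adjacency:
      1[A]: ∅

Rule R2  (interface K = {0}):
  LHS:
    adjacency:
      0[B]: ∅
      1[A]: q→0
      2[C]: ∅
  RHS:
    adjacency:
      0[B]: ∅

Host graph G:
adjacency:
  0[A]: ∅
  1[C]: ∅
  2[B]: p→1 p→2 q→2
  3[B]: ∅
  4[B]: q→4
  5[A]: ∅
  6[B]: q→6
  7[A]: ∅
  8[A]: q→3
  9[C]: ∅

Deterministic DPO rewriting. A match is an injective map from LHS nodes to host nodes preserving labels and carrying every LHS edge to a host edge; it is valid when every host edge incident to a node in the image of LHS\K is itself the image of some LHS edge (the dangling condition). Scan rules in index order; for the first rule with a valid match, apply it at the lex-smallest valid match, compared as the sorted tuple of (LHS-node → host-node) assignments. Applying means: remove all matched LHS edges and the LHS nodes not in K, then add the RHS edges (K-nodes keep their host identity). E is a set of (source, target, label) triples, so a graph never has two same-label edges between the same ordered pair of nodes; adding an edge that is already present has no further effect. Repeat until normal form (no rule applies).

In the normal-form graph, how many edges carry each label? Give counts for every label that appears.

Answer: p:2 q:1

Rewrite trace:
initial: |V|=10 |E|=6  E = 2-p->1 2-p->2 2-q->2 4-q->4 6-q->6 8-q->3
step 1: apply R1 at {0↦4, 1↦0, 2↦5}  → |V|=8 |E|=5  E = 2-p->1 2-p->2 2-q->2 6-q->6 8-q->3
step 2: apply R1 at {0↦6, 1↦0, 2↦7}  → |V|=6 |E|=4  E = 2-p->1 2-p->2 2-q->2 8-q->3
step 3: apply R2 at {0↦3, 1↦8, 2↦9}  → |V|=4 |E|=3  E = 2-p->1 2-p->2 2-q->2
halt: no rule applies after step 3
NF edges: [(2, 1, 'p'), (2, 2, 'p'), (2, 2, 'q')]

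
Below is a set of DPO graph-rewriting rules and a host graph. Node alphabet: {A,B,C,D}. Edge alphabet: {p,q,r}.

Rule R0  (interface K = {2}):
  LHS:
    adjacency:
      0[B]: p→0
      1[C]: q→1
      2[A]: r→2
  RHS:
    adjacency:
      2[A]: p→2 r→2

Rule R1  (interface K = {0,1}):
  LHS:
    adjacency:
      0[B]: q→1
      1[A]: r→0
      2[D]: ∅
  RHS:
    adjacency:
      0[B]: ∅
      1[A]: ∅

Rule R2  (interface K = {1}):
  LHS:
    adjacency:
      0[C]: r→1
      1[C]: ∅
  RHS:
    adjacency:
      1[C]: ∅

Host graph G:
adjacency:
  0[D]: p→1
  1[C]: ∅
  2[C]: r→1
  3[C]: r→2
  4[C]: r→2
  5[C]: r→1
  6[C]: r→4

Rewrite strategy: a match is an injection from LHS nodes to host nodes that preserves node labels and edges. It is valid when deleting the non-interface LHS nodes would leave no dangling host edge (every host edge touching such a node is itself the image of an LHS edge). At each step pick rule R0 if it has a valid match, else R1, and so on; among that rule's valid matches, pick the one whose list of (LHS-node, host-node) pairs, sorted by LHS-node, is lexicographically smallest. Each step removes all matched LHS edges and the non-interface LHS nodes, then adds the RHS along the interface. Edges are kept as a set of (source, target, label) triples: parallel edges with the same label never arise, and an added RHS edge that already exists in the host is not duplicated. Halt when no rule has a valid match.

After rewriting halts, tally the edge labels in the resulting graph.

Answer: p:1

Rewrite trace:
[0] host  ⇒  7 nodes, 6 edges  {0-p->1 2-r->1 3-r->2 4-r->2 5-r->1 6-r->4}
[1] R2 @ {0↦3, 1↦2}  ⇒  6 nodes, 5 edges  {0-p->1 2-r->1 4-r->2 5-r->1 6-r->4}
[2] R2 @ {0↦5, 1↦1}  ⇒  5 nodes, 4 edges  {0-p->1 2-r->1 4-r->2 6-r->4}
[3] R2 @ {0↦6, 1↦4}  ⇒  4 nodes, 3 edges  {0-p->1 2-r->1 4-r->2}
[4] R2 @ {0↦4, 1↦2}  ⇒  3 nodes, 2 edges  {0-p->1 2-r->1}
[5] R2 @ {0↦2, 1↦1}  ⇒  2 nodes, 1 edges  {0-p->1}
final graph: no rule applies after step 5
NF edges: [(0, 1, 'p')]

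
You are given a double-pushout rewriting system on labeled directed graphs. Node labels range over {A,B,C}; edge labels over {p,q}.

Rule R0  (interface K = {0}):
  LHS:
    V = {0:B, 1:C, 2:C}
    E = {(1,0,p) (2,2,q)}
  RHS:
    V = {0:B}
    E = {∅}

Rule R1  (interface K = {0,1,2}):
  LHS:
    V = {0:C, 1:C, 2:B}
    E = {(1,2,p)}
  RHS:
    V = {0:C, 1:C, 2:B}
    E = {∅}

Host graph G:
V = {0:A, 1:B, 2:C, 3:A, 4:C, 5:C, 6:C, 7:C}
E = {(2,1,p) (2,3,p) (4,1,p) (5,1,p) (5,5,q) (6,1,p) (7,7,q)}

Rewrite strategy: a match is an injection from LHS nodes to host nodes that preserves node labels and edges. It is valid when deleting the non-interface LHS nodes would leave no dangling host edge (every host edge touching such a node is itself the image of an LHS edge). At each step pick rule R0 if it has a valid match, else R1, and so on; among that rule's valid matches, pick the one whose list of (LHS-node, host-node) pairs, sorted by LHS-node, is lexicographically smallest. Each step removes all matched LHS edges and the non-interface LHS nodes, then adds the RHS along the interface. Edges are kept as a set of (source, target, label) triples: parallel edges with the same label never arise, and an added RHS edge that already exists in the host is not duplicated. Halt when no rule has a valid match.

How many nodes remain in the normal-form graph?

initial: |V|=8 |E|=7  E = 2-p->1 2-p->3 4-p->1 5-p->1 5-q->5 6-p->1 7-q->7
step 1: apply R0 at {0↦1, 1↦4, 2↦7}  → |V|=6 |E|=5  E = 2-p->1 2-p->3 5-p->1 5-q->5 6-p->1
step 2: apply R1 at {0↦2, 1↦5, 2↦1}  → |V|=6 |E|=4  E = 2-p->1 2-p->3 5-q->5 6-p->1
step 3: apply R0 at {0↦1, 1↦6, 2↦5}  → |V|=4 |E|=2  E = 2-p->1 2-p->3
final graph: no rule applies after step 3
NF nodes: {0:A, 1:B, 2:C, 3:A}

Answer: 4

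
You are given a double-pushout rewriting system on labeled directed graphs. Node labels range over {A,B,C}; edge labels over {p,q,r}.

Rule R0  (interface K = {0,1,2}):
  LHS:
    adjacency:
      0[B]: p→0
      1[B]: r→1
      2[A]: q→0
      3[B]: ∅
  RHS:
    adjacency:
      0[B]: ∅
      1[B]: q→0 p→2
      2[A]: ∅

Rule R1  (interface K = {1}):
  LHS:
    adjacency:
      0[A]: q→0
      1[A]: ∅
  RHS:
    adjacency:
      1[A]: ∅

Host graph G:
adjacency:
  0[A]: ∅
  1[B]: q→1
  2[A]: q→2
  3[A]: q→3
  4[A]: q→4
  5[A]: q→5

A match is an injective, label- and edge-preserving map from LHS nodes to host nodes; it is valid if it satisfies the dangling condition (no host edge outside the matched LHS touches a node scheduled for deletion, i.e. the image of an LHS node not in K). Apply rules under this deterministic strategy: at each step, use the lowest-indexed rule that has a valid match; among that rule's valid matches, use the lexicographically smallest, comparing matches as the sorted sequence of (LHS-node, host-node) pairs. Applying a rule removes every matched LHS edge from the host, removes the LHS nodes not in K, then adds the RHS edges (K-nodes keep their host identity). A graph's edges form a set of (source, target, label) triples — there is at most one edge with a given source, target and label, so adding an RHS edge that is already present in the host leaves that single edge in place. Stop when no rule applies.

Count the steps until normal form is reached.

Answer: 4

Steps:
start.  V:6 E:5  edges: 1-q->1 2-q->2 3-q->3 4-q->4 5-q->5
1. fire R1 via {0↦2, 1↦0}  →  V:5 E:4  edges: 1-q->1 3-q->3 4-q->4 5-q->5
2. fire R1 via {0↦3, 1↦0}  →  V:4 E:3  edges: 1-q->1 4-q->4 5-q->5
3. fire R1 via {0↦4, 1↦0}  →  V:3 E:2  edges: 1-q->1 5-q->5
4. fire R1 via {0↦5, 1↦0}  →  V:2 E:1  edges: 1-q->1
normal form: no rule applies after step 4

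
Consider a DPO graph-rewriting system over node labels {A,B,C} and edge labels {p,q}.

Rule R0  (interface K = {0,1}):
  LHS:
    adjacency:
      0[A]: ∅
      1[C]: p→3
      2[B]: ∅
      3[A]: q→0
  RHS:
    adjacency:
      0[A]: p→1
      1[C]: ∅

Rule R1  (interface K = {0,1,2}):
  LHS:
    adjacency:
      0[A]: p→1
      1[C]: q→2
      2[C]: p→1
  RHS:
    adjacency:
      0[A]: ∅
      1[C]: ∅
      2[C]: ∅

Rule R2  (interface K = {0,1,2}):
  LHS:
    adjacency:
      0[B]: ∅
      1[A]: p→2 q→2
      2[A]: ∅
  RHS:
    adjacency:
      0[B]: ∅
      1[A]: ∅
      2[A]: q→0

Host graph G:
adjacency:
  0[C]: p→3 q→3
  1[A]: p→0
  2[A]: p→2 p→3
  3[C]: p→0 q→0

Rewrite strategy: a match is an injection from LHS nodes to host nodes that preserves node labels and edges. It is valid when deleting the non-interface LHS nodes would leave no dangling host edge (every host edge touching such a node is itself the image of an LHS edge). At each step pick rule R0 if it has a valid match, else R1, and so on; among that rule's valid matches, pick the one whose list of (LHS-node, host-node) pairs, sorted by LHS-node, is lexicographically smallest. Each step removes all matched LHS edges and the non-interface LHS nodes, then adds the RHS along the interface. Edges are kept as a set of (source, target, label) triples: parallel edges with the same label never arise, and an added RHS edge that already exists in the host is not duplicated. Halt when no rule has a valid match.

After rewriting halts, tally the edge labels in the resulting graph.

Answer: p:1

Steps:
initial: |V|=4 |E|=7  E = 0-p->3 0-q->3 1-p->0 2-p->2 2-p->3 3-p->0 3-q->0
step 1: apply R1 at {0↦1, 1↦0, 2↦3}  → |V|=4 |E|=4  E = 0-p->3 2-p->2 2-p->3 3-q->0
step 2: apply R1 at {0↦2, 1↦3, 2↦0}  → |V|=4 |E|=1  E = 2-p->2
halt: no rule applies after step 2
NF edges: [(2, 2, 'p')]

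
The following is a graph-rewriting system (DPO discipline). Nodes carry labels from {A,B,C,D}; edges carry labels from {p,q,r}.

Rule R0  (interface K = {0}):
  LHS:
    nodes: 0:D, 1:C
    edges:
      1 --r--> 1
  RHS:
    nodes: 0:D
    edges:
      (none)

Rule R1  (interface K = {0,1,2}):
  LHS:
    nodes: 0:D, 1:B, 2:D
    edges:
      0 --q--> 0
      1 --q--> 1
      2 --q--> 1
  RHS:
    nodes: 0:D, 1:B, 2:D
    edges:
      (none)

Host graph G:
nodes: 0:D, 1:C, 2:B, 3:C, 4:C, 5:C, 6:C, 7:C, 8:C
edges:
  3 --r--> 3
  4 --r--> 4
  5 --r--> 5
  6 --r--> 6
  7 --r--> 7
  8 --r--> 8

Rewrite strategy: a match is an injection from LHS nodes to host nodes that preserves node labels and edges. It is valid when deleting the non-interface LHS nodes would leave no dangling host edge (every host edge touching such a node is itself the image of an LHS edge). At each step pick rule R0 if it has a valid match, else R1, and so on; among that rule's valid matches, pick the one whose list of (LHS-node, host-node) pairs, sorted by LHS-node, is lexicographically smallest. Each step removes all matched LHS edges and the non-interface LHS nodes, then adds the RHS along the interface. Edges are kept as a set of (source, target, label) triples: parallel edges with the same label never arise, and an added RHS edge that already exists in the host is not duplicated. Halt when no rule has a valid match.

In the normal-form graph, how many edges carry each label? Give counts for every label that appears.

Answer: (no edges)

Rewrite trace:
start.  V:9 E:6  edges: 3-r->3 4-r->4 5-r->5 6-r->6 7-r->7 8-r->8
1. fire R0 via {0↦0, 1↦3}  →  V:8 E:5  edges: 4-r->4 5-r->5 6-r->6 7-r->7 8-r->8
2. fire R0 via {0↦0, 1↦4}  →  V:7 E:4  edges: 5-r->5 6-r->6 7-r->7 8-r->8
3. fire R0 via {0↦0, 1↦5}  →  V:6 E:3  edges: 6-r->6 7-r->7 8-r->8
4. fire R0 via {0↦0, 1↦6}  →  V:5 E:2  edges: 7-r->7 8-r->8
5. fire R0 via {0↦0, 1↦7}  →  V:4 E:1  edges: 8-r->8
6. fire R0 via {0↦0, 1↦8}  →  V:3 E:0  edges: ∅
final graph: no rule applies after step 6
NF edges: []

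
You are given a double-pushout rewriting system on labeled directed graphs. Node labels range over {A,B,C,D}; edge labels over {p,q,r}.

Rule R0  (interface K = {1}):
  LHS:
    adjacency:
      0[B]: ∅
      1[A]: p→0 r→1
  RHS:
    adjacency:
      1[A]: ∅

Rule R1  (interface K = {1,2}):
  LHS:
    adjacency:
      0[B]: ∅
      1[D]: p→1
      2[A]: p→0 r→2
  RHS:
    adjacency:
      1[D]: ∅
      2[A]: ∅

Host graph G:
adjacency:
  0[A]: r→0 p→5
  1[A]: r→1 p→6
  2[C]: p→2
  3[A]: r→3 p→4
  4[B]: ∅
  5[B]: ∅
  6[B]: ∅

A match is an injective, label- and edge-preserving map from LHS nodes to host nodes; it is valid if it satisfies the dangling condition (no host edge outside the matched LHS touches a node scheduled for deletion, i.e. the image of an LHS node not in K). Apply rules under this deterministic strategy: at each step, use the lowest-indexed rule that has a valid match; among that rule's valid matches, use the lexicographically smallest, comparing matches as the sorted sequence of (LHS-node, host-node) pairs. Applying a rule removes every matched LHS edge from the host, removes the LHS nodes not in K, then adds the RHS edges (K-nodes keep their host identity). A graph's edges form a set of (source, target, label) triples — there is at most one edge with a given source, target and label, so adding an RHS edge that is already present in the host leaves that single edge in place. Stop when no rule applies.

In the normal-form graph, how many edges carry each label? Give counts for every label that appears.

Answer: p:1

Rewrite trace:
start.  V:7 E:7  edges: 0-r->0 0-p->5 1-r->1 1-p->6 2-p->2 3-r->3 3-p->4
1. fire R0 via {0↦4, 1↦3}  →  V:6 E:5  edges: 0-r->0 0-p->5 1-r->1 1-p->6 2-p->2
2. fire R0 via {0↦5, 1↦0}  →  V:5 E:3  edges: 1-r->1 1-p->6 2-p->2
3. fire R0 via {0↦6, 1↦1}  →  V:4 E:1  edges: 2-p->2
halt: no rule applies after step 3
NF edges: [(2, 2, 'p')]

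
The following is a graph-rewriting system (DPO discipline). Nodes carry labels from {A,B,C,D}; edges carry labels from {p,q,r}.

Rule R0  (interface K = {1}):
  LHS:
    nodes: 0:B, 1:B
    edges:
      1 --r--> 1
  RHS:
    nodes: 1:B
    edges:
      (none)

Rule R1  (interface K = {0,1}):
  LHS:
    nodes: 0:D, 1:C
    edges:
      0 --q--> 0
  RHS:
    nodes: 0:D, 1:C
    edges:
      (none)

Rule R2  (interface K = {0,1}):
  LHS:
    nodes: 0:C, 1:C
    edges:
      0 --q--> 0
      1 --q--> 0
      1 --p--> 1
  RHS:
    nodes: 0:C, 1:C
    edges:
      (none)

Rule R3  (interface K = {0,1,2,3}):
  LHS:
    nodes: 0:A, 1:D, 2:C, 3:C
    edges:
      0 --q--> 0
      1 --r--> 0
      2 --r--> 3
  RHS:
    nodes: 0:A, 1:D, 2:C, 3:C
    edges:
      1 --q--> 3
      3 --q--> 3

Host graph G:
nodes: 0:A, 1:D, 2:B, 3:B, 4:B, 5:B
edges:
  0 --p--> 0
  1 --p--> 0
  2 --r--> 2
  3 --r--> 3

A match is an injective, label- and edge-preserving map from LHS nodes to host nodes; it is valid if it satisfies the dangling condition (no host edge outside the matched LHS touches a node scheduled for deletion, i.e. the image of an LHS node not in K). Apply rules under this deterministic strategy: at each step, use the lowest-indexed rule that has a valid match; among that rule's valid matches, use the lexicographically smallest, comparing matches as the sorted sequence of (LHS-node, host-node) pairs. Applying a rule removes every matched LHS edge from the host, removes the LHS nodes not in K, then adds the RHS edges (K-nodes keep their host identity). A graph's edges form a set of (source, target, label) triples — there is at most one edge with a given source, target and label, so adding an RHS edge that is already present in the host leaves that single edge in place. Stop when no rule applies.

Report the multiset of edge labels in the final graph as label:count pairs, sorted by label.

[0] host  ⇒  6 nodes, 4 edges  {0-p->0 1-p->0 2-r->2 3-r->3}
[1] R0 @ {0↦4, 1↦2}  ⇒  5 nodes, 3 edges  {0-p->0 1-p->0 3-r->3}
[2] R0 @ {0↦2, 1↦3}  ⇒  4 nodes, 2 edges  {0-p->0 1-p->0}
normal form: no rule applies after step 2
NF edges: [(0, 0, 'p'), (1, 0, 'p')]

Answer: p:2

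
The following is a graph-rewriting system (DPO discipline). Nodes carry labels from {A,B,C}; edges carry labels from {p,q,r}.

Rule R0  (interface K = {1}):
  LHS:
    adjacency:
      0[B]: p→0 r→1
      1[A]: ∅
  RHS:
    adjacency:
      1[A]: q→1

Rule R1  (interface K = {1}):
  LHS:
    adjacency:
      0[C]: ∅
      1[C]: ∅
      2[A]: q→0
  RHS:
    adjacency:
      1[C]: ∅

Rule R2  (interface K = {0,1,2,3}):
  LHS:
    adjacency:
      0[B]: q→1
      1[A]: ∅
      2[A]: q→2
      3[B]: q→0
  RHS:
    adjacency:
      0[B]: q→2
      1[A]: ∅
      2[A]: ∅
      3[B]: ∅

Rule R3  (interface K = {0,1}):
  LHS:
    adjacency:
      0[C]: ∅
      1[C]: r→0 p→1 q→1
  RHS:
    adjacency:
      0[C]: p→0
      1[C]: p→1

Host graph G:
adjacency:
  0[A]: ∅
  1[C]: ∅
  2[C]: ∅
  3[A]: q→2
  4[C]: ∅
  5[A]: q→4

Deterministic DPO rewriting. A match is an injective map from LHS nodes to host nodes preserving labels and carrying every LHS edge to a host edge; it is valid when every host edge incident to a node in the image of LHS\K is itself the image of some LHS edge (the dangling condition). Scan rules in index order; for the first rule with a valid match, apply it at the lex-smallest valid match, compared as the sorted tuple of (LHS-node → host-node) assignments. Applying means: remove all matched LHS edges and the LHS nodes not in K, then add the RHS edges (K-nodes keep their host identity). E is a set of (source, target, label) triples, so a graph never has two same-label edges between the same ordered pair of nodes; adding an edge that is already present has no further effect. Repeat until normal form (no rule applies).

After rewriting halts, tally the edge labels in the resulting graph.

Answer: (no edges)

Derivation:
[0] host  ⇒  6 nodes, 2 edges  {3-q->2 5-q->4}
[1] R1 @ {0↦2, 1↦1, 2↦3}  ⇒  4 nodes, 1 edges  {5-q->4}
[2] R1 @ {0↦4, 1↦1, 2↦5}  ⇒  2 nodes, 0 edges  {∅}
final graph: no rule applies after step 2
NF edges: []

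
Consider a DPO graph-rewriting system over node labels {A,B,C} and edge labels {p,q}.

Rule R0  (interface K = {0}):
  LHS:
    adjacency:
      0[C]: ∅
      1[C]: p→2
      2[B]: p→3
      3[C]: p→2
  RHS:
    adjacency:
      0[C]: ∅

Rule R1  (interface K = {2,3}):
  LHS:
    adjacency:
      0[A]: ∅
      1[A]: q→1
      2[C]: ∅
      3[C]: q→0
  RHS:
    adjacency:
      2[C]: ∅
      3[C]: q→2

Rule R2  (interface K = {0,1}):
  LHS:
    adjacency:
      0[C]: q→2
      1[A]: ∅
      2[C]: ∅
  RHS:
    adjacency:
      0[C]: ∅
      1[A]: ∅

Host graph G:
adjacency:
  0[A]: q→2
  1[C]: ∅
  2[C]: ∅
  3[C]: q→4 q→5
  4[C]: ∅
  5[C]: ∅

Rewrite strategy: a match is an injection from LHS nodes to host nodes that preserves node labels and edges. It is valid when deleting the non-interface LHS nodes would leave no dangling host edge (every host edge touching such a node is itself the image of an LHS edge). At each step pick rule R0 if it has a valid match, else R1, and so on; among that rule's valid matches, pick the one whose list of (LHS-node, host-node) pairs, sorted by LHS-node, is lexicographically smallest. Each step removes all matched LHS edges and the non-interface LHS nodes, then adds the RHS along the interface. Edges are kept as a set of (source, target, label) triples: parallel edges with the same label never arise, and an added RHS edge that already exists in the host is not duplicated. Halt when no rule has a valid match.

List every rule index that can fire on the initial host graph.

R0: no valid match — LHS pattern not found
R1: no valid match — LHS pattern not found
R2: 2 valid matches — {0↦3, 1↦0, 2↦4}, {0↦3, 1↦0, 2↦5}

Answer: [R2]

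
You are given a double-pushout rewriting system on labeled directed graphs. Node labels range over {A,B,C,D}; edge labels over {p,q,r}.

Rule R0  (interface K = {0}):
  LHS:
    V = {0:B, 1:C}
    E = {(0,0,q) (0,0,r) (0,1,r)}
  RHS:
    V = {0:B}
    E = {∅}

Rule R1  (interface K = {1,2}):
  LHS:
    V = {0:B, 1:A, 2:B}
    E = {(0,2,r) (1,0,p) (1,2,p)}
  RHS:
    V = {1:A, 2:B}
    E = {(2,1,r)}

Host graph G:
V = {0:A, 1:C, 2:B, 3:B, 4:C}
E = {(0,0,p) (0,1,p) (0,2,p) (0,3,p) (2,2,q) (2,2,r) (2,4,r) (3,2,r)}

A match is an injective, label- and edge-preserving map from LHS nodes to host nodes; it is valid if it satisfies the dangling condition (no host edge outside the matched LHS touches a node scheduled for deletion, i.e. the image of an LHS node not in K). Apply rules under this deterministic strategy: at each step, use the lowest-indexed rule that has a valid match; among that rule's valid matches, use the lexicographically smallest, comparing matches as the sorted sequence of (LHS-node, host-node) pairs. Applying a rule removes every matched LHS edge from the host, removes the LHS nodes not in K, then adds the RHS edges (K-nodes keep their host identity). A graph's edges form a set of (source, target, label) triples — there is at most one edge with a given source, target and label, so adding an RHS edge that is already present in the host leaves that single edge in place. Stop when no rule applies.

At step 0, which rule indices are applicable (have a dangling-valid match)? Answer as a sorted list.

R0: 1 valid match — {0↦2, 1↦4}
R1: 1 valid match — {0↦3, 1↦0, 2↦2}

Answer: [R0,R1]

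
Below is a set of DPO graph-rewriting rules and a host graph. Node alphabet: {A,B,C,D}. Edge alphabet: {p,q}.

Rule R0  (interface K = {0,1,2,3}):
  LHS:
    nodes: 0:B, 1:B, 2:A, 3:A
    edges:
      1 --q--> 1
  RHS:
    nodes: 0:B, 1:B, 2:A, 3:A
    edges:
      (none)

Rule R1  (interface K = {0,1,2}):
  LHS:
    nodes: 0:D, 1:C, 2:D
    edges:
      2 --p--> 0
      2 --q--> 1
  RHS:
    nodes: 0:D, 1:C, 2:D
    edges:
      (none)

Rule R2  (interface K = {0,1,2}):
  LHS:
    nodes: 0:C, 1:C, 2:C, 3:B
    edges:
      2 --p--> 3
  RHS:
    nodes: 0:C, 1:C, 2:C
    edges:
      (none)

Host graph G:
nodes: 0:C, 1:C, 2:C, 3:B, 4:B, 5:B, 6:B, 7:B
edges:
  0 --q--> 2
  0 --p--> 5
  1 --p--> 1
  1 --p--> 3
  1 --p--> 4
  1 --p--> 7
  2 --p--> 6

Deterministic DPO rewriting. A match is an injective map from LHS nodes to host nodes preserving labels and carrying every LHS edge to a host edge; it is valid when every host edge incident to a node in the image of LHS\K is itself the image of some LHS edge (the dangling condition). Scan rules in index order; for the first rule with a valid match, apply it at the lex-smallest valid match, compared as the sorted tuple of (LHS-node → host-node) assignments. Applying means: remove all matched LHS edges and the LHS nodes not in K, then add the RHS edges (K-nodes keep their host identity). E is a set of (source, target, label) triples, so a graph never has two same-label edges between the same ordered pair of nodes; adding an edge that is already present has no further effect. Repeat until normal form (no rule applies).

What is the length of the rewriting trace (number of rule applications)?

Answer: 5

Rewrite trace:
[0] host  ⇒  8 nodes, 7 edges  {0-q->2 0-p->5 1-p->1 1-p->3 1-p->4 1-p->7 2-p->6}
[1] R2 @ {0↦0, 1↦1, 2↦2, 3↦6}  ⇒  7 nodes, 6 edges  {0-q->2 0-p->5 1-p->1 1-p->3 1-p->4 1-p->7}
[2] R2 @ {0↦0, 1↦2, 2↦1, 3↦3}  ⇒  6 nodes, 5 edges  {0-q->2 0-p->5 1-p->1 1-p->4 1-p->7}
[3] R2 @ {0↦0, 1↦2, 2↦1, 3↦4}  ⇒  5 nodes, 4 edges  {0-q->2 0-p->5 1-p->1 1-p->7}
[4] R2 @ {0↦0, 1↦2, 2↦1, 3↦7}  ⇒  4 nodes, 3 edges  {0-q->2 0-p->5 1-p->1}
[5] R2 @ {0↦1, 1↦2, 2↦0, 3↦5}  ⇒  3 nodes, 2 edges  {0-q->2 1-p->1}
normal form: no rule applies after step 5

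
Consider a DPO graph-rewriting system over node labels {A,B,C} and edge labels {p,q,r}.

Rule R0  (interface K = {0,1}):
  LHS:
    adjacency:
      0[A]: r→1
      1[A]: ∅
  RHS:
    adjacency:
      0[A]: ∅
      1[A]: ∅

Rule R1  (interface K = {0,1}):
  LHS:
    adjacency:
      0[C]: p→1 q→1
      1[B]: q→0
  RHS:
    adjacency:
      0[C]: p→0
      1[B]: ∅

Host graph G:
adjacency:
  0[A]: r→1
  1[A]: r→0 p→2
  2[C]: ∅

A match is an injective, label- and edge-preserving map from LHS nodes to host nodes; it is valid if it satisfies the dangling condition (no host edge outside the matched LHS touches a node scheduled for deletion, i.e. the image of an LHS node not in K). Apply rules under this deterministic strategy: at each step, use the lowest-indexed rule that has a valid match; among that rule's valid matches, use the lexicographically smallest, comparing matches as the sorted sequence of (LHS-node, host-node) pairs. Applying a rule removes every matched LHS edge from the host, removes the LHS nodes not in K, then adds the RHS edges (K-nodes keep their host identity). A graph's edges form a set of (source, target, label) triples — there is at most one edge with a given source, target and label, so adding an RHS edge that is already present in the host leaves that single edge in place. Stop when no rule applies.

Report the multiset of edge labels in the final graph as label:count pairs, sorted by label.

start.  V:3 E:3  edges: 0-r->1 1-r->0 1-p->2
1. fire R0 via {0↦0, 1↦1}  →  V:3 E:2  edges: 1-r->0 1-p->2
2. fire R0 via {0↦1, 1↦0}  →  V:3 E:1  edges: 1-p->2
halt: no rule applies after step 2
NF edges: [(1, 2, 'p')]

Answer: p:1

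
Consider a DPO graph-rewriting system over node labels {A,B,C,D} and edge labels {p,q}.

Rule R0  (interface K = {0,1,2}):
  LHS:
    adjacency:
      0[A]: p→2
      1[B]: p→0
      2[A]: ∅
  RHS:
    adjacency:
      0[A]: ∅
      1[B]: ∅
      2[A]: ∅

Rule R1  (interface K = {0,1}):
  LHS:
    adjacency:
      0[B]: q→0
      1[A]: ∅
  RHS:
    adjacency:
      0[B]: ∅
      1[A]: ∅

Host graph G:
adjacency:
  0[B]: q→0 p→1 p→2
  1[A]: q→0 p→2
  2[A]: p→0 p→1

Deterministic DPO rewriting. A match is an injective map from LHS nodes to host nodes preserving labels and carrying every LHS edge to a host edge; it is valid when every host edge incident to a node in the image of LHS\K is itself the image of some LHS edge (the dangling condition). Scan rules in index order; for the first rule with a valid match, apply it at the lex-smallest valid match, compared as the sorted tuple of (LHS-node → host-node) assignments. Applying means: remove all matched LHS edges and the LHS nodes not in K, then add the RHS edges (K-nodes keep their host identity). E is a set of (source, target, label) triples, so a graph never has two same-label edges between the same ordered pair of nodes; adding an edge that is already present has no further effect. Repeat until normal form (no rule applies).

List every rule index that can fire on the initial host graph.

R0: 2 valid matches — {0↦1, 1↦0, 2↦2}, {0↦2, 1↦0, 2↦1}
R1: 2 valid matches — {0↦0, 1↦1}, {0↦0, 1↦2}

Answer: [R0,R1]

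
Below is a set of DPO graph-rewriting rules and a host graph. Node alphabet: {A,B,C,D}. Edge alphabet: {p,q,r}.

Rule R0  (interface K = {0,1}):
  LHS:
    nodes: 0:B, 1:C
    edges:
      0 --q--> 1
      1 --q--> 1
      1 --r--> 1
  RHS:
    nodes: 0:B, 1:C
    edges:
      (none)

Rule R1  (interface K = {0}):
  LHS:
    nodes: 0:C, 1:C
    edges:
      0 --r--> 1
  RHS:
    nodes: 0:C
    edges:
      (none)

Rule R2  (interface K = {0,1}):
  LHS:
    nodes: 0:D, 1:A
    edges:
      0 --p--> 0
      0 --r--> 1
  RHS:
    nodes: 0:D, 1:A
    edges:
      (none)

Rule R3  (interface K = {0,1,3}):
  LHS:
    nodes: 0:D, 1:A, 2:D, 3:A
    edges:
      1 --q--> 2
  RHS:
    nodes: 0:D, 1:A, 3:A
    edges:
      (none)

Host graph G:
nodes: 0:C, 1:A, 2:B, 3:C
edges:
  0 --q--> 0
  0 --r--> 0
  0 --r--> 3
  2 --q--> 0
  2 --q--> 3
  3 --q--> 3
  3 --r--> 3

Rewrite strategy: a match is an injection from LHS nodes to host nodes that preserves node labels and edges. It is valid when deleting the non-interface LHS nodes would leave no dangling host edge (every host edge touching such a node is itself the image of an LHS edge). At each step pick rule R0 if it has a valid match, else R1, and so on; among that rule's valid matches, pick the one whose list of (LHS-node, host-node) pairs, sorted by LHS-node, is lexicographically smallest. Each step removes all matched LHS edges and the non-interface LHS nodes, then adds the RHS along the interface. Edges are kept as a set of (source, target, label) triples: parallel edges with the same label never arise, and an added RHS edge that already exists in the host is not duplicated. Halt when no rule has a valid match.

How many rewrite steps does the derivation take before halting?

Answer: 3

Steps:
[0] host  ⇒  4 nodes, 7 edges  {0-q->0 0-r->0 0-r->3 2-q->0 2-q->3 3-q->3 3-r->3}
[1] R0 @ {0↦2, 1↦0}  ⇒  4 nodes, 4 edges  {0-r->3 2-q->3 3-q->3 3-r->3}
[2] R0 @ {0↦2, 1↦3}  ⇒  4 nodes, 1 edges  {0-r->3}
[3] R1 @ {0↦0, 1↦3}  ⇒  3 nodes, 0 edges  {∅}
halt: no rule applies after step 3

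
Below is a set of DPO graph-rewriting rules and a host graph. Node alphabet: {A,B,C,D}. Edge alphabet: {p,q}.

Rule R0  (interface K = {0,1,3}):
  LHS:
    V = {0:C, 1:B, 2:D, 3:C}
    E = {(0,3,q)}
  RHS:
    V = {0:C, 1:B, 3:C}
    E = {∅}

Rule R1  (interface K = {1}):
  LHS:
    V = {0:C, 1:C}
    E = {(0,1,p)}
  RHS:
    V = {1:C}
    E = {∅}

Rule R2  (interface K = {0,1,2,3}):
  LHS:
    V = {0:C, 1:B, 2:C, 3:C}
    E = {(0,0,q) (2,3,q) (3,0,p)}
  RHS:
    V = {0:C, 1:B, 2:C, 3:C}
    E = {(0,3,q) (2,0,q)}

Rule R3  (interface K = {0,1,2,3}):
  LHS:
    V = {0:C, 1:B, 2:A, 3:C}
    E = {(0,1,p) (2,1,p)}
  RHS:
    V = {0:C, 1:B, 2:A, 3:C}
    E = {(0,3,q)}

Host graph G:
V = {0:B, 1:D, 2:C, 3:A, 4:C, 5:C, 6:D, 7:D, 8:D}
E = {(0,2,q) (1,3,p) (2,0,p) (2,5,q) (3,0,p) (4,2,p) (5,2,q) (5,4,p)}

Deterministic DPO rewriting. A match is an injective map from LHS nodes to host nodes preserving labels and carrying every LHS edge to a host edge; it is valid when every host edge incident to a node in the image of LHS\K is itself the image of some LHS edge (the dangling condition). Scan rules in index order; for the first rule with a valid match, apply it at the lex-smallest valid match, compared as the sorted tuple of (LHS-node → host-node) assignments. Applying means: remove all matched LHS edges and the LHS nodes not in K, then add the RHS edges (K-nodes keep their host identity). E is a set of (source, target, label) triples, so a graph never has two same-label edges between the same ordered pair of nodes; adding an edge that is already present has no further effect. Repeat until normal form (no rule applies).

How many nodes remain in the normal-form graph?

start.  V:9 E:8  edges: 0-q->2 1-p->3 2-p->0 2-q->5 3-p->0 4-p->2 5-q->2 5-p->4
1. fire R0 via {0↦2, 1↦0, 2↦6, 3↦5}  →  V:8 E:7  edges: 0-q->2 1-p->3 2-p->0 3-p->0 4-p->2 5-q->2 5-p->4
2. fire R0 via {0↦5, 1↦0, 2↦7, 3↦2}  →  V:7 E:6  edges: 0-q->2 1-p->3 2-p->0 3-p->0 4-p->2 5-p->4
3. fire R1 via {0↦5, 1↦4}  →  V:6 E:5  edges: 0-q->2 1-p->3 2-p->0 3-p->0 4-p->2
4. fire R1 via {0↦4, 1↦2}  →  V:5 E:4  edges: 0-q->2 1-p->3 2-p->0 3-p->0
halt: no rule applies after step 4
NF nodes: {0:B, 1:D, 2:C, 3:A, 8:D}

Answer: 5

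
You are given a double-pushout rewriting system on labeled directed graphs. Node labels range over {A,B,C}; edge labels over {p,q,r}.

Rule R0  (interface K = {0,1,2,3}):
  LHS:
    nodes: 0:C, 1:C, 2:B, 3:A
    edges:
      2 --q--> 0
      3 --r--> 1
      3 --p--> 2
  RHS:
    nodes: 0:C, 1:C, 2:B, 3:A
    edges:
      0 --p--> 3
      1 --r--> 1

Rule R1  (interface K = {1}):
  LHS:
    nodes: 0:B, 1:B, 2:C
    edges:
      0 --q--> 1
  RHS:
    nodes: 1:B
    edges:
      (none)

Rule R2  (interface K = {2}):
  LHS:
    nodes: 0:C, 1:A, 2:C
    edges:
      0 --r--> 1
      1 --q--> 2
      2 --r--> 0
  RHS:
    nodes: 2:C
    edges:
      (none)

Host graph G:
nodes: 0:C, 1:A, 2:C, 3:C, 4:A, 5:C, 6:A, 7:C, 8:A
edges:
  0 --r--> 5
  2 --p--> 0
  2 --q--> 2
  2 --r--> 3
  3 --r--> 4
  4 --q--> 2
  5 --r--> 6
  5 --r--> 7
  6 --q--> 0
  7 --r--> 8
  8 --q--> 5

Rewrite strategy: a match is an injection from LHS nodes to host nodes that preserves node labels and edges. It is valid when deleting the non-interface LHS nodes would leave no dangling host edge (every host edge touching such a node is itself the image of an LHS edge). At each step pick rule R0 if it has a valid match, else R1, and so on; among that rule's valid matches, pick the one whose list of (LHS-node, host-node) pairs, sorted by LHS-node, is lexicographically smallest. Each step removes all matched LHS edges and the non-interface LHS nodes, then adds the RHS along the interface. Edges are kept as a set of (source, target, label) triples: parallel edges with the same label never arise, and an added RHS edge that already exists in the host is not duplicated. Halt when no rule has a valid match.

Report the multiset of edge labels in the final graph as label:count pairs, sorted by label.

Answer: p:1 q:1

Steps:
initial: |V|=9 |E|=11  E = 0-r->5 2-p->0 2-q->2 2-r->3 3-r->4 4-q->2 5-r->6 5-r->7 6-q->0 7-r->8 8-q->5
step 1: apply R2 at {0↦3, 1↦4, 2↦2}  → |V|=7 |E|=8  E = 0-r->5 2-p->0 2-q->2 5-r->6 5-r->7 6-q->0 7-r->8 8-q->5
step 2: apply R2 at {0↦7, 1↦8, 2↦5}  → |V|=5 |E|=5  E = 0-r->5 2-p->0 2-q->2 5-r->6 6-q->0
step 3: apply R2 at {0↦5, 1↦6, 2↦0}  → |V|=3 |E|=2  E = 2-p->0 2-q->2
normal form: no rule applies after step 3
NF edges: [(2, 0, 'p'), (2, 2, 'q')]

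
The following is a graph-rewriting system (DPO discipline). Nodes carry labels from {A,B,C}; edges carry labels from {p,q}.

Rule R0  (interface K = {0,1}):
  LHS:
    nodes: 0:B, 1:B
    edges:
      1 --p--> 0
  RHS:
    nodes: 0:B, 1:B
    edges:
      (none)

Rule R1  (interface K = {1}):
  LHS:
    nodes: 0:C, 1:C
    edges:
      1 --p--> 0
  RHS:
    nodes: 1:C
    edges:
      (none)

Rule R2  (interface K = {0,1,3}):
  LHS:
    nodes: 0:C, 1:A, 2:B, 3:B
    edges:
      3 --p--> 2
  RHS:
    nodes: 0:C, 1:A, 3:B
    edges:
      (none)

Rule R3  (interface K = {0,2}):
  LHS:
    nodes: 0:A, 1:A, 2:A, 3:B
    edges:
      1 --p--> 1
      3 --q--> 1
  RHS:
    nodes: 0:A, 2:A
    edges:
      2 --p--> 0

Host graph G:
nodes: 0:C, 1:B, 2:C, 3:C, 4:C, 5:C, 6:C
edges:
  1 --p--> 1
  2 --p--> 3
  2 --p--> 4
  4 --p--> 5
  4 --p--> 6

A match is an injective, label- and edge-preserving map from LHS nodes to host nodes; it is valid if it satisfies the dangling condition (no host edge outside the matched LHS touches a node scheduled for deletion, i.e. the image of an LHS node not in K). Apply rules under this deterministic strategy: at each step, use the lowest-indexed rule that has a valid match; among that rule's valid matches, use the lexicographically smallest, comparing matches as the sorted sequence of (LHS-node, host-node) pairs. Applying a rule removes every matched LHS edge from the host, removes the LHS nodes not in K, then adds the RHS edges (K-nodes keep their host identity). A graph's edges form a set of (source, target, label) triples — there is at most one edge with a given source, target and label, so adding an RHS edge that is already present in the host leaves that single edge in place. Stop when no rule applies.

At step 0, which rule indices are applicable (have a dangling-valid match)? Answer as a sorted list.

Answer: [R1]

Rewrite trace:
R0: no valid match — LHS pattern not found
R1: 3 valid matches — {0↦3, 1↦2}, {0↦5, 1↦4}, {0↦6, 1↦4}
R2: no valid match — LHS pattern not found
R3: no valid match — LHS pattern not found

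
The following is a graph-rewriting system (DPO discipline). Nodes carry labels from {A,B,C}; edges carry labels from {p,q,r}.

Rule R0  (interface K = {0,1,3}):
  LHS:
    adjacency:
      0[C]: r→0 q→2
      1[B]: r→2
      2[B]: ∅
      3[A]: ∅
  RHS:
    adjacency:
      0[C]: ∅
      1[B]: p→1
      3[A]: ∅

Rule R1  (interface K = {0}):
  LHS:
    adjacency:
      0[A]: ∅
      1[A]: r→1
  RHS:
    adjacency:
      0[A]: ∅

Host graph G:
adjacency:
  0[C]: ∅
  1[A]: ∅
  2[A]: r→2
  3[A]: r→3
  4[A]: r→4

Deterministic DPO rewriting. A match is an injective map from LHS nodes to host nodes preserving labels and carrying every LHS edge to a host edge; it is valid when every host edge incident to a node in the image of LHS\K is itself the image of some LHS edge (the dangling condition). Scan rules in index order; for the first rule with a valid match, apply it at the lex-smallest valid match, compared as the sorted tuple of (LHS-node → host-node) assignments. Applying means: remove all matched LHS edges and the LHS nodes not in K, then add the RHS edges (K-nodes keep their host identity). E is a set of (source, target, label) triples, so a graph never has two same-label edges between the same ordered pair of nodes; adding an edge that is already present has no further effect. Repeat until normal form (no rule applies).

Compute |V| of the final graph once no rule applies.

Answer: 2

Steps:
start.  V:5 E:3  edges: 2-r->2 3-r->3 4-r->4
1. fire R1 via {0↦1, 1↦2}  →  V:4 E:2  edges: 3-r->3 4-r->4
2. fire R1 via {0↦1, 1↦3}  →  V:3 E:1  edges: 4-r->4
3. fire R1 via {0↦1, 1↦4}  →  V:2 E:0  edges: ∅
normal form: no rule applies after step 3
NF nodes: {0:C, 1:A}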